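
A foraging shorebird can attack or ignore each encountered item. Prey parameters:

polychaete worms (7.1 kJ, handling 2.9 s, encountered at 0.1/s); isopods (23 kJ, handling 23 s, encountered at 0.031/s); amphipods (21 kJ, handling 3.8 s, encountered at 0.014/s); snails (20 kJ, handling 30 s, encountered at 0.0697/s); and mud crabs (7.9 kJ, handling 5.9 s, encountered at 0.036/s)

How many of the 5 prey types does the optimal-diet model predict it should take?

E/h in descending order: amphipods 5.53, polychaete worms 2.45, mud crabs 1.34, isopods 1, snails 0.667 kJ/s. The optimal diet is the largest prefix of this list for which every included type satisfies E_i/h_i > R on the types above it.
Rate on top 1: 0.2791. polychaete worms: 2.45 > 0.2791 → include.
Rate on top 2: 0.7475. mud crabs: 1.34 > 0.7475 → include.
Rate on top 3: 0.8282. isopods: 1 > 0.8282 → include.
Rate on top 4: 0.8822. snails: 0.667 < 0.8822 → exclude; stop.
Optimal diet: amphipods, polychaete worms, mud crabs, isopods — 4 of 5 types.

4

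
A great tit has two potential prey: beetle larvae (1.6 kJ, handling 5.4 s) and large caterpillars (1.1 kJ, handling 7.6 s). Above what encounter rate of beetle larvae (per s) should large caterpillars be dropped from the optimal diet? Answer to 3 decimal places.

0.177 per s

At the threshold, the rate on beetle larvae alone equals the profitability of large caterpillars: λ·1.6/(1 + λ·5.4) = 1.1/7.6 = 0.1447.
Rearranging, λ(1.6 − 0.1447×5.4) = 0.1447, so λ = 0.1447/0.8184 = 0.1768 per s.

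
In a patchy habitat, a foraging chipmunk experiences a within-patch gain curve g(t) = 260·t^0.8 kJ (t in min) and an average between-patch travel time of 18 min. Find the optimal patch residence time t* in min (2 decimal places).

Optimal t* satisfies g'(t*) = g(t*)/(T + t*).
g'(t) = 0.8·260·t^-0.2. Setting 0.8·260·t^-0.2 = 260·t^0.8/(18+t) gives 0.8(18+t) = t, so 0.20·t = 0.8×18.
t* = 0.8×18/0.20 = 72 min.

72.00 min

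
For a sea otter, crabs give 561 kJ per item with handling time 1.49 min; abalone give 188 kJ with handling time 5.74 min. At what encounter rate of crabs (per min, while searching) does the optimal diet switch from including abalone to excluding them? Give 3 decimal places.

Drop abalone once their profitability E₂/h₂ falls below the rate achievable on crabs alone: E₂/h₂ = λE₁/(1 + λh₁).
Solve for λ: λE₁h₂ = E₂(1 + λh₁) → λ(E₁h₂ − E₂h₁) = E₂ → λ = E₂/(E₁h₂ − E₂h₁).
λ = 188/(561×5.74 − 188×1.49) = 188/2940 = 0.06395 per min.

0.064 per min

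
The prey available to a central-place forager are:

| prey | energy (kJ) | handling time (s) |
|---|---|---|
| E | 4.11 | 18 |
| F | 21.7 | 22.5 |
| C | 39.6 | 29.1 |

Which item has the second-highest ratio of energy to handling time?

F

In descending order of E/h:
C: 39.6/29.1 = 1.36 kJ/s
F: 21.7/22.5 = 0.964 kJ/s
E: 4.11/18 = 0.228 kJ/s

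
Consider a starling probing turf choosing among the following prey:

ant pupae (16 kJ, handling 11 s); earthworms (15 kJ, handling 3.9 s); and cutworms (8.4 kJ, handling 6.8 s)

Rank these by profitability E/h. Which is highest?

earthworms

In descending order of E/h:
earthworms: 15/3.9 = 3.85 kJ/s
ant pupae: 16/11 = 1.45 kJ/s
cutworms: 8.4/6.8 = 1.24 kJ/s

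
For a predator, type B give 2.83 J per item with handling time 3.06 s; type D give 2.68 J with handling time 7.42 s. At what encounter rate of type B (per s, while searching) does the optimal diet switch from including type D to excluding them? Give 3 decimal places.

The zero-one rule: include type D iff E₂/h₂ > λE₁/(1+λh₁). Equality gives the switch point.
λE₁h₂ = E₂ + λE₂h₁ ⇒ λ = E₂/(E₁h₂ − E₂h₁) = 2.68/(21 − 8.201) = 0.2094 per s.

0.209 per s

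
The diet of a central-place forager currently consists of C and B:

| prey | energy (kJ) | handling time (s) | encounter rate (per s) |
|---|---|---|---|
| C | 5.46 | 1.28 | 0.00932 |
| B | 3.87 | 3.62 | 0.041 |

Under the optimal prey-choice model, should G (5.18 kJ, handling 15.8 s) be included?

Yes

Current rate: (0.00932×5.46 + 0.041×3.87)/(1 + 0.00932×1.28 + 0.041×3.62) = 0.1806 kJ/s.
Profitability of G: 5.18/15.8 = 0.3278 kJ/s.
Since 0.3278 > R, including G increases the long-run rate.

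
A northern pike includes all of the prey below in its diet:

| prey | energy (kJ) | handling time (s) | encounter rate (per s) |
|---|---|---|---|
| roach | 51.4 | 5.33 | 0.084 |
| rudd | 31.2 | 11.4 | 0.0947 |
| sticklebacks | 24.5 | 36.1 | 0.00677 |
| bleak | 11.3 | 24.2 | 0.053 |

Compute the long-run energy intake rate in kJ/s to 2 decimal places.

R = Σλ_iE_i / (1 + Σλ_ih_i)
Numerator: 0.084×51.4 + 0.0947×31.2 + 0.00677×24.5 + 0.053×11.3 = 8.037
Denominator: 1 + 0.084×5.33 + 0.0947×11.4 + 0.00677×36.1 + 0.053×24.2 = 4.054
R = 8.037/4.054 = 1.982 kJ/s

1.98 kJ/s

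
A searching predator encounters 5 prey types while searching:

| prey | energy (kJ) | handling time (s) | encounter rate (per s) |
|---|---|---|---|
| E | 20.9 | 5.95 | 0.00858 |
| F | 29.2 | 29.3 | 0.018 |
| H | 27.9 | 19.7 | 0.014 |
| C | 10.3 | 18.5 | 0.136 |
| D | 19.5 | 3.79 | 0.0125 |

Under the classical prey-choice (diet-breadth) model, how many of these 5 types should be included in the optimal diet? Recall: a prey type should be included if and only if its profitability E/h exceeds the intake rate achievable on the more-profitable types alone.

4

E/h in descending order: D 5.15, E 3.51, H 1.42, F 0.997, C 0.557 kJ/s. The optimal diet is the largest prefix of this list for which every included type satisfies E_i/h_i > R on the types above it.
Rate on top 1: 0.2327. E: 3.51 > 0.2327 → include.
Rate on top 2: 0.3852. H: 1.42 > 0.3852 → include.
Rate on top 3: 0.5921. F: 0.997 > 0.5921 → include.
Rate on top 4: 0.7043. C: 0.557 < 0.7043 → exclude; stop.
Optimal diet: D, E, H, F — 4 of 5 types.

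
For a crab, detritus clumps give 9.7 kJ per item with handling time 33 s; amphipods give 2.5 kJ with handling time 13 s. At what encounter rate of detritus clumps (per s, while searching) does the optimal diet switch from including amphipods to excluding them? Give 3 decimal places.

Drop amphipods once their profitability E₂/h₂ falls below the rate achievable on detritus clumps alone: E₂/h₂ = λE₁/(1 + λh₁).
Solve for λ: λE₁h₂ = E₂(1 + λh₁) → λ(E₁h₂ − E₂h₁) = E₂ → λ = E₂/(E₁h₂ − E₂h₁).
λ = 2.5/(9.7×13 − 2.5×33) = 2.5/43.6 = 0.05734 per s.

0.057 per s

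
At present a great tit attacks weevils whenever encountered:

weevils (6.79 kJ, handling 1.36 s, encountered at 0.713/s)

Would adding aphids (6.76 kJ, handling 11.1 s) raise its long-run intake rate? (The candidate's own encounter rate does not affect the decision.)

On weevils alone, R = ΣλE/(1+Σλh) = 4.841/1.97 = 2.458 kJ/s.
aphids: E/h = 6.76/11.1 = 0.609 kJ/s.
Since 0.609 < R, time spent handling aphids is better spent searching.

No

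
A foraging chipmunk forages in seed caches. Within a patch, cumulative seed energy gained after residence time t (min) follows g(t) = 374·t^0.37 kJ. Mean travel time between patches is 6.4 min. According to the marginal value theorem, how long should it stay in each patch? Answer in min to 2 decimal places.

3.76 min

By the marginal value theorem, leave when the instantaneous gain rate g'(t) equals the habitat-wide average g(t)/(T + t).
g'(t) = 0.37·374·t^-0.63. Setting 0.37·374·t^-0.63 = 374·t^0.37/(6.4+t) gives 0.37(6.4+t) = t, so 0.63·t = 0.37×6.4.
t* = 0.37×6.4/0.63 = 3.759 min.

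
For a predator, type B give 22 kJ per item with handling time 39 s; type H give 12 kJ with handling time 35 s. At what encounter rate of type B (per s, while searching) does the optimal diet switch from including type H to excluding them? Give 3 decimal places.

Drop type H once their profitability E₂/h₂ falls below the rate achievable on type B alone: E₂/h₂ = λE₁/(1 + λh₁).
Solve for λ: λE₁h₂ = E₂(1 + λh₁) → λ(E₁h₂ − E₂h₁) = E₂ → λ = E₂/(E₁h₂ − E₂h₁).
λ = 12/(22×35 − 12×39) = 12/302 = 0.03974 per s.

0.040 per s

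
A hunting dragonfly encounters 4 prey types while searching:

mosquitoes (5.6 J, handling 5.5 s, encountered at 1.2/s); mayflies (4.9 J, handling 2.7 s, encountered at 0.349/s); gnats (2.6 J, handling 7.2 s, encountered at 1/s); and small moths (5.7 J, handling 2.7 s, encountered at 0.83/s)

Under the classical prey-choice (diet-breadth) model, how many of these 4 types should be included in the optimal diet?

2

E/h in descending order: small moths 2.11, mayflies 1.81, mosquitoes 1.02, gnats 0.361 J/s. The optimal diet is the largest prefix of this list for which every included type satisfies E_i/h_i > R on the types above it.
Rate on top 1: 1.46. mayflies: 1.81 > 1.46 → include.
Rate on top 2: 1.54. mosquitoes: 1.02 < 1.54 → exclude; stop.
Optimal diet: small moths, mayflies — 2 of 4 types.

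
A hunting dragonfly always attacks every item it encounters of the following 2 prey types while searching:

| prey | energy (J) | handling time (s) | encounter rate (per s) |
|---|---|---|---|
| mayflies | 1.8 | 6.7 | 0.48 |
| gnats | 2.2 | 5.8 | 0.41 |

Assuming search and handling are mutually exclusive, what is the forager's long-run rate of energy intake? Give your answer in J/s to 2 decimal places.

R = Σλ_iE_i / (1 + Σλ_ih_i)
Numerator: 0.48×1.8 + 0.41×2.2 = 1.766
Denominator: 1 + 0.48×6.7 + 0.41×5.8 = 6.594
R = 1.766/6.594 = 0.2678 J/s

0.27 J/s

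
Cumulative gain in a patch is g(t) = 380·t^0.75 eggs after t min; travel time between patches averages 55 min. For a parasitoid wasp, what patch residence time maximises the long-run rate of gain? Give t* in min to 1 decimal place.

165.0 min

By the marginal value theorem, leave when the instantaneous gain rate g'(t) equals the habitat-wide average g(t)/(T + t).
g'(t) = 0.75·380·t^-0.25. Setting 0.75·380·t^-0.25 = 380·t^0.75/(55+t) gives 0.75(55+t) = t, so 0.25·t = 0.75×55.
t* = 0.75×55/0.25 = 165 min.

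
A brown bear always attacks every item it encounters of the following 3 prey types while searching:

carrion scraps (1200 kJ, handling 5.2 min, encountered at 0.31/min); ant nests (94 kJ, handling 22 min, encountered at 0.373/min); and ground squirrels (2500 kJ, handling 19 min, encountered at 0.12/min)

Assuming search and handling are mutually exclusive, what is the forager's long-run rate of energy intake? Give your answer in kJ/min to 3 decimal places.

R = (0.31×1200 + 0.373×94 + 0.12×2500) / (1 + 0.31×5.2 + 0.373×22 + 0.12×19) = 707.1/13.1 = 53.98 kJ/min.

53.982 kJ/min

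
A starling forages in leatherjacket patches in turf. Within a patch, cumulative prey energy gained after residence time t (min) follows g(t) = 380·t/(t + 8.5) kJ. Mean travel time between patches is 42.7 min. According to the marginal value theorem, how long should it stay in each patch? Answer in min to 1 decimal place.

Maximise g(t)/(T+t): set derivative to zero → g'(t)(T+t) = g(t).
g'(t) = 380·8.5/(t + 8.5)². Setting 380·8.5/(t+8.5)² = 380t/[(t+8.5)(42.7+t)] gives 8.5(42.7+t) = t(t+8.5), so t² = 8.5×42.7 = 363.
t* = √363 = 19.05 min.

19.1 min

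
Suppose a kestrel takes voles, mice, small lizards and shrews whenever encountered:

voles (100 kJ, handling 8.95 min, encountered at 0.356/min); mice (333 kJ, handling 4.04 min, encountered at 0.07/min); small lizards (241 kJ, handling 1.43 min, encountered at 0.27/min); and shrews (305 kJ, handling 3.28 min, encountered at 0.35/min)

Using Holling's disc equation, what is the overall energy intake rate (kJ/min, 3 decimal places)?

R = Σλ_iE_i / (1 + Σλ_ih_i)
Numerator: 0.356×100 + 0.07×333 + 0.27×241 + 0.35×305 = 230.7
Denominator: 1 + 0.356×8.95 + 0.07×4.04 + 0.27×1.43 + 0.35×3.28 = 6.003
R = 230.7/6.003 = 38.44 kJ/min

38.435 kJ/min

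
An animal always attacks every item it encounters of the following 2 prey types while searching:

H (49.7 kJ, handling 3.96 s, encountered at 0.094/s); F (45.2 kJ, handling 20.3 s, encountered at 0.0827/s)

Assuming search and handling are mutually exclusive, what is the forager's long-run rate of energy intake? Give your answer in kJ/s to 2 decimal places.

2.76 kJ/s

Energy encountered per unit search time: 0.094×49.7 + 0.0827×45.2 = 8.41 kJ/s.
Handling time per unit search time: 0.094×3.96 + 0.0827×20.3 = 2.051.
Rate = 8.41/(1 + 2.051) = 2.756 kJ/s.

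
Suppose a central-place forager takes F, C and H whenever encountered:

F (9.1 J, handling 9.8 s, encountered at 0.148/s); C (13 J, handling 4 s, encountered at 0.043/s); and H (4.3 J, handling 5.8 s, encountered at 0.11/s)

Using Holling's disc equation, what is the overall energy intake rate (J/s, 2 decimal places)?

R = Σλ_iE_i / (1 + Σλ_ih_i)
Numerator: 0.148×9.1 + 0.043×13 + 0.11×4.3 = 2.379
Denominator: 1 + 0.148×9.8 + 0.043×4 + 0.11×5.8 = 3.26
R = 2.379/3.26 = 0.7296 J/s

0.73 J/s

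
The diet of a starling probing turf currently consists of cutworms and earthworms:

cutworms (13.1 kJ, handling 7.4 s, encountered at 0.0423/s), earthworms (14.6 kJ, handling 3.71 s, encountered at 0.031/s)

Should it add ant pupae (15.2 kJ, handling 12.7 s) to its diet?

Current rate: (0.0423×13.1 + 0.031×14.6)/(1 + 0.0423×7.4 + 0.031×3.71) = 0.705 kJ/s.
Profitability of ant pupae: 15.2/12.7 = 1.197 kJ/s.
Since 1.197 > R, including ant pupae increases the long-run rate.

Yes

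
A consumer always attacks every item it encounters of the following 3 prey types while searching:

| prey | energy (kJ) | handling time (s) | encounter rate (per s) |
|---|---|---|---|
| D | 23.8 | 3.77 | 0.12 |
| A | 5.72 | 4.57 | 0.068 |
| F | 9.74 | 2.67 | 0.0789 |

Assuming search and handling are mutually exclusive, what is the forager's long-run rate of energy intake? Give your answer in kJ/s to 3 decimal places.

R = Σλ_iE_i / (1 + Σλ_ih_i)
Numerator: 0.12×23.8 + 0.068×5.72 + 0.0789×9.74 = 4.013
Denominator: 1 + 0.12×3.77 + 0.068×4.57 + 0.0789×2.67 = 1.974
R = 4.013/1.974 = 2.033 kJ/s

2.033 kJ/s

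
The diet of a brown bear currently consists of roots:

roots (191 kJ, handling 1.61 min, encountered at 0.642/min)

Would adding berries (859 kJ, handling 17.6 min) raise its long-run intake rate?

No

Intake rate on the current diet: R = (0.642×191) / (1 + 0.642×1.61) = 122.6/2.034 = 60.3 kJ/min.
berries: E/h = 859/17.6 = 48.81 kJ/min.
48.81 < 60.3, so adding berries would lower the average — exclude it.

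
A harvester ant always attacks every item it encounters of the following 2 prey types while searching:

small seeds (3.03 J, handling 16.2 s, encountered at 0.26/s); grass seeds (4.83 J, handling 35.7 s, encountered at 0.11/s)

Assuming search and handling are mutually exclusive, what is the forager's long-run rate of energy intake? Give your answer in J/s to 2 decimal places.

0.14 J/s

R = Σλ_iE_i / (1 + Σλ_ih_i)
Numerator: 0.26×3.03 + 0.11×4.83 = 1.319
Denominator: 1 + 0.26×16.2 + 0.11×35.7 = 9.139
R = 1.319/9.139 = 0.1443 J/s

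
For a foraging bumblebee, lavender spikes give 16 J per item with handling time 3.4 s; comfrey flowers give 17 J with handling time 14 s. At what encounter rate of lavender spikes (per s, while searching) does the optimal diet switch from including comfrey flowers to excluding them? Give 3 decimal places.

0.102 per s

At the threshold, the rate on lavender spikes alone equals the profitability of comfrey flowers: λ·16/(1 + λ·3.4) = 17/14 = 1.214.
Rearranging, λ(16 − 1.214×3.4) = 1.214, so λ = 1.214/11.87 = 0.1023 per s.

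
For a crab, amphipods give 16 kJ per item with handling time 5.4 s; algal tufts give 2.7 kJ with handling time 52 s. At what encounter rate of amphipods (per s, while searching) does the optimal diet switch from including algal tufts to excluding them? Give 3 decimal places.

The zero-one rule: include algal tufts iff E₂/h₂ > λE₁/(1+λh₁). Equality gives the switch point.
λE₁h₂ = E₂ + λE₂h₁ ⇒ λ = E₂/(E₁h₂ − E₂h₁) = 2.7/(832 − 14.58) = 0.003303 per s.

0.003 per s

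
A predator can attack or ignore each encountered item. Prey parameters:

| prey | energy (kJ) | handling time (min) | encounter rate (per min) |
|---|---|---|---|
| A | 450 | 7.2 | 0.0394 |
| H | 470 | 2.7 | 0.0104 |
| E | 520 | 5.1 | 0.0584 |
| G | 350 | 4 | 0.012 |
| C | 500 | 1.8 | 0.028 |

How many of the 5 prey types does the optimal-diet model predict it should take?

5

Profitabilities (E/h, kJ/min): C 278, H 174, E 102, G 87.5, A 62.5. Add prey in this order while the next type's profitability exceeds the intake rate on those already taken.
Rate on top 1: 13.33. H: 174 > 13.33 → include.
Rate on top 2: 17.51. E: 102 > 17.51 → include.
Rate on top 3: 35.79. G: 87.5 > 35.79 → include.
Rate on top 4: 37.53. A: 62.5 > 37.53 → include.
Optimal diet: C, H, E, G, A — 5 of 5 types.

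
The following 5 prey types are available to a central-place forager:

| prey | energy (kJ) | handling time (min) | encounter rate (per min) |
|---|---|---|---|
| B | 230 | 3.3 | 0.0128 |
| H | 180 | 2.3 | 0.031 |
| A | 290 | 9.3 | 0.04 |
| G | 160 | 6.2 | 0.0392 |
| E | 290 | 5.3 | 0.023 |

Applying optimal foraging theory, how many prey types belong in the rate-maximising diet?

E/h in descending order: H 78.3, B 69.7, E 54.7, A 31.2, G 25.8 kJ/min. The optimal diet is the largest prefix of this list for which every included type satisfies E_i/h_i > R on the types above it.
Rate on top 1: 5.209. B: 69.7 > 5.209 → include.
Rate on top 2: 7.655. E: 54.7 > 7.655 → include.
Rate on top 3: 12.3. A: 31.2 > 12.3 → include.
Rate on top 4: 16.67. G: 25.8 > 16.67 → include.
Optimal diet: H, B, E, A, G — 5 of 5 types.

5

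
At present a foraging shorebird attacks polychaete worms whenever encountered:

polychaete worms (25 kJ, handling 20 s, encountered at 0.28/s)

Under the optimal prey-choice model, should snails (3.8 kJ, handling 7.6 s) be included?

Current rate: (0.28×25)/(1 + 0.28×20) = 1.061 kJ/s.
Profitability of snails: 3.8/7.6 = 0.5 kJ/s.
0.5 < 1.061, so adding snails would lower the average — exclude it.

No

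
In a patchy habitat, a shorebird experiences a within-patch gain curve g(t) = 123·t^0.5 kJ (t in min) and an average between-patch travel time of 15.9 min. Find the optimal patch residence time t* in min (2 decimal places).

Maximise g(t)/(T+t): set derivative to zero → g'(t)(T+t) = g(t).
g'(t) = 0.5·123·t^-0.5. Setting 0.5·123·t^-0.5 = 123·t^0.5/(15.9+t) gives 0.5(15.9+t) = t, so 0.50·t = 0.5×15.9.
t* = 0.5×15.9/0.50 = 15.9 min.

15.90 min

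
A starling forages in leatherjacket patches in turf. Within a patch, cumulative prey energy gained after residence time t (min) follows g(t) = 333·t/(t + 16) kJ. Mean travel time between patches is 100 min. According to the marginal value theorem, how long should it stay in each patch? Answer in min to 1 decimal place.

Maximise g(t)/(T+t): set derivative to zero → g'(t)(T+t) = g(t).
g'(t) = 333·16/(t + 16)². Setting 333·16/(t+16)² = 333t/[(t+16)(100+t)] gives 16(100+t) = t(t+16), so t² = 16×100 = 1600.
t* = √1600 = 40 min.

40.0 min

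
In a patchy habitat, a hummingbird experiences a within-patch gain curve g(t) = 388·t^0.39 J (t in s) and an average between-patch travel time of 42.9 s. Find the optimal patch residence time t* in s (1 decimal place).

27.4 s

Optimal t* satisfies g'(t*) = g(t*)/(T + t*).
g'(t) = 0.39·388·t^-0.61. Setting 0.39·388·t^-0.61 = 388·t^0.39/(42.9+t) gives 0.39(42.9+t) = t, so 0.61·t = 0.39×42.9.
t* = 0.39×42.9/0.61 = 27.43 s.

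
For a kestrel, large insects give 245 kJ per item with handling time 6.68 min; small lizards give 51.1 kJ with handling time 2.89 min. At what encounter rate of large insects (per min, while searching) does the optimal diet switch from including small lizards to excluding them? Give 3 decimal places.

At the threshold, the rate on large insects alone equals the profitability of small lizards: λ·245/(1 + λ·6.68) = 51.1/2.89 = 17.68.
Rearranging, λ(245 − 17.68×6.68) = 17.68, so λ = 17.68/126.9 = 0.1394 per min.

0.139 per min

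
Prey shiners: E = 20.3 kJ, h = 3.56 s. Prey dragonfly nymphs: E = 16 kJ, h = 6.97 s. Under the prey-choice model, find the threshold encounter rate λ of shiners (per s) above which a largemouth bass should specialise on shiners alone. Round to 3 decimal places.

The zero-one rule: include dragonfly nymphs iff E₂/h₂ > λE₁/(1+λh₁). Equality gives the switch point.
λE₁h₂ = E₂ + λE₂h₁ ⇒ λ = E₂/(E₁h₂ − E₂h₁) = 16/(141.5 − 56.96) = 0.1893 per s.

0.189 per s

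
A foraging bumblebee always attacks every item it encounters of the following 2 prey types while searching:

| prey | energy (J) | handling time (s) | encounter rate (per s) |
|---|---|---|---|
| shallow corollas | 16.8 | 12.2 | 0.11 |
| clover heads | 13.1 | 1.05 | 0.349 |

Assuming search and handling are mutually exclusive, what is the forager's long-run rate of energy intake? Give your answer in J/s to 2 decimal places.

R = (0.11×16.8 + 0.349×13.1) / (1 + 0.11×12.2 + 0.349×1.05) = 6.42/2.708 = 2.37 J/s.

2.37 J/s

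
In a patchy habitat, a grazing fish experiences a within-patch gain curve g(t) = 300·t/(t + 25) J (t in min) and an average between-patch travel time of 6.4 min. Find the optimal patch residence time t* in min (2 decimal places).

12.65 min

Optimal t* satisfies g'(t*) = g(t*)/(T + t*).
g'(t) = 300·25/(t + 25)². Setting 300·25/(t+25)² = 300t/[(t+25)(6.4+t)] gives 25(6.4+t) = t(t+25), so t² = 25×6.4 = 160.
t* = √160 = 12.65 min.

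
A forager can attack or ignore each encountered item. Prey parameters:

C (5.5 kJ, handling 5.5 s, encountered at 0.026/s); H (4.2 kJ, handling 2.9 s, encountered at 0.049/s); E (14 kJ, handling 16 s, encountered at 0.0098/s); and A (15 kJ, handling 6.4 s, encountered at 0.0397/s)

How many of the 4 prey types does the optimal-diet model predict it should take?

Profitabilities (E/h, kJ/s): A 2.34, H 1.45, C 1, E 0.875. Add prey in this order while the next type's profitability exceeds the intake rate on those already taken.
Rate on top 1: 0.4749. H: 1.45 > 0.4749 → include.
Rate on top 2: 0.5739. C: 1 > 0.5739 → include.
Rate on top 3: 0.6135. E: 0.875 > 0.6135 → include.
Optimal diet: A, H, C, E — 4 of 4 types.

4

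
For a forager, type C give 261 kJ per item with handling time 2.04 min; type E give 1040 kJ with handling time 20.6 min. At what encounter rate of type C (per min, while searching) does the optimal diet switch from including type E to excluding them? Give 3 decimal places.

Drop type E once their profitability E₂/h₂ falls below the rate achievable on type C alone: E₂/h₂ = λE₁/(1 + λh₁).
Solve for λ: λE₁h₂ = E₂(1 + λh₁) → λ(E₁h₂ − E₂h₁) = E₂ → λ = E₂/(E₁h₂ − E₂h₁).
λ = 1040/(261×20.6 − 1040×2.04) = 1040/3255 = 0.3195 per min.

0.320 per min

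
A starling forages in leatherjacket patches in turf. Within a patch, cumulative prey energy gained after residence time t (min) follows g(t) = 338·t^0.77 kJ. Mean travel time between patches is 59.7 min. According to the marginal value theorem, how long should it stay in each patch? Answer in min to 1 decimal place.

Optimal t* satisfies g'(t*) = g(t*)/(T + t*).
g'(t) = 0.77·338·t^-0.23. Setting 0.77·338·t^-0.23 = 338·t^0.77/(59.7+t) gives 0.77(59.7+t) = t, so 0.23·t = 0.77×59.7.
t* = 0.77×59.7/0.23 = 199.9 min.

199.9 min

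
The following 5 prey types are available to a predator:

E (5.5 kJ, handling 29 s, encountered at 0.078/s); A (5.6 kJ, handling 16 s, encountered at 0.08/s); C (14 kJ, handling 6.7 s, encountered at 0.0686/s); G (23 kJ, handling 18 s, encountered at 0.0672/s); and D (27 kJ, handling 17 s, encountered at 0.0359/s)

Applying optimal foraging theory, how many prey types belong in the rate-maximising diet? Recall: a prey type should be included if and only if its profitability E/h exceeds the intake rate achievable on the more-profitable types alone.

Profitabilities (E/h, kJ/s): C 2.09, D 1.59, G 1.28, A 0.35, E 0.19. Add prey in this order while the next type's profitability exceeds the intake rate on those already taken.
Rate on top 1: 0.658. D: 1.59 > 0.658 → include.
Rate on top 2: 0.9323. G: 1.28 > 0.9323 → include.
Rate on top 3: 1.06. A: 0.35 < 1.06 → exclude; stop.
Optimal diet: C, D, G — 3 of 5 types.

3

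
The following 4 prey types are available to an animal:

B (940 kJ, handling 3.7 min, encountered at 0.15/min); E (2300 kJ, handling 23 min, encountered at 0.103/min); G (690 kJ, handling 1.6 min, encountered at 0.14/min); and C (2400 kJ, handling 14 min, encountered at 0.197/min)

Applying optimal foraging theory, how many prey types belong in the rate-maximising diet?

E/h in descending order: G 431, B 254, C 171, E 100 kJ/min. The optimal diet is the largest prefix of this list for which every included type satisfies E_i/h_i > R on the types above it.
Rate on top 1: 78.92. B: 254 > 78.92 → include.
Rate on top 2: 133.6. C: 171 > 133.6 → include.
Rate on top 3: 156.6. E: 100 < 156.6 → exclude; stop.
Optimal diet: G, B, C — 3 of 4 types.

3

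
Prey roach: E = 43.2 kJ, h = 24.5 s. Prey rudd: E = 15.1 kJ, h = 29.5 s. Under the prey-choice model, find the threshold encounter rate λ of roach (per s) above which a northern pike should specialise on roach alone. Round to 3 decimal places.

0.017 per s

Drop rudd once their profitability E₂/h₂ falls below the rate achievable on roach alone: E₂/h₂ = λE₁/(1 + λh₁).
Solve for λ: λE₁h₂ = E₂(1 + λh₁) → λ(E₁h₂ − E₂h₁) = E₂ → λ = E₂/(E₁h₂ − E₂h₁).
λ = 15.1/(43.2×29.5 − 15.1×24.5) = 15.1/904.5 = 0.0167 per s.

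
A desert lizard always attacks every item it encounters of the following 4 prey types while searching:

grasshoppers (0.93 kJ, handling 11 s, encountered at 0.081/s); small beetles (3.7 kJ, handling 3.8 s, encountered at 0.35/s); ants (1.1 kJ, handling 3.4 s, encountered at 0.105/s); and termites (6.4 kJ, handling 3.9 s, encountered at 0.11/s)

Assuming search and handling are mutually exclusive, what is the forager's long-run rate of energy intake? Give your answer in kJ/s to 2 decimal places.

R = Σλ_iE_i / (1 + Σλ_ih_i)
Numerator: 0.081×0.93 + 0.35×3.7 + 0.105×1.1 + 0.11×6.4 = 2.19
Denominator: 1 + 0.081×11 + 0.35×3.8 + 0.105×3.4 + 0.11×3.9 = 4.007
R = 2.19/4.007 = 0.5465 kJ/s

0.55 kJ/s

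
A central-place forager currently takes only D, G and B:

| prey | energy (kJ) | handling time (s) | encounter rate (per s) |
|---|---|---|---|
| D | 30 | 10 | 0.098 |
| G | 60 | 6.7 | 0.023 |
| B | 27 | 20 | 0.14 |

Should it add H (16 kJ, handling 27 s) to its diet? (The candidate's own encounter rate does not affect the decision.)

On D, G and B alone, R = ΣλE/(1+Σλh) = 8.1/4.934 = 1.642 kJ/s.
H: E/h = 16/27 = 0.5926 kJ/s.
0.5926 < 1.642, so adding H would lower the average — exclude it.

No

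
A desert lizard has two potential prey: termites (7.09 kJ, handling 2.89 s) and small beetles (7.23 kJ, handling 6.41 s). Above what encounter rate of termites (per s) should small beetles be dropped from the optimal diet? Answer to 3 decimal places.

At the threshold, the rate on termites alone equals the profitability of small beetles: λ·7.09/(1 + λ·2.89) = 7.23/6.41 = 1.128.
Rearranging, λ(7.09 − 1.128×2.89) = 1.128, so λ = 1.128/3.83 = 0.2945 per s.

0.294 per s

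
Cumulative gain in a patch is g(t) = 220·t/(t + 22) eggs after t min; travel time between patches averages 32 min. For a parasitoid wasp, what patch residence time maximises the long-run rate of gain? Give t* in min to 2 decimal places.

Maximise g(t)/(T+t): set derivative to zero → g'(t)(T+t) = g(t).
g'(t) = 220·22/(t + 22)². Setting 220·22/(t+22)² = 220t/[(t+22)(32+t)] gives 22(32+t) = t(t+22), so t² = 22×32 = 704.
t* = √704 = 26.53 min.

26.53 min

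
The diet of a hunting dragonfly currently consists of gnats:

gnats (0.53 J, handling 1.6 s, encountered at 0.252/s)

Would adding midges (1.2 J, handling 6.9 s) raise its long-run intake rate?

On gnats alone, R = ΣλE/(1+Σλh) = 0.1336/1.403 = 0.09518 J/s.
Profitability of midges: 1.2/6.9 = 0.1739 J/s.
0.1739 > 0.09518, so adding midges raises the average — include it.

Yes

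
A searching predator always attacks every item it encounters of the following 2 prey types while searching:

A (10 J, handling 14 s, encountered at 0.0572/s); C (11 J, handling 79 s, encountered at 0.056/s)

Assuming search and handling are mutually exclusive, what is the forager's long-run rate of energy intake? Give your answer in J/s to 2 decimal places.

R = Σλ_iE_i / (1 + Σλ_ih_i)
Numerator: 0.0572×10 + 0.056×11 = 1.188
Denominator: 1 + 0.0572×14 + 0.056×79 = 6.225
R = 1.188/6.225 = 0.1908 J/s

0.19 J/s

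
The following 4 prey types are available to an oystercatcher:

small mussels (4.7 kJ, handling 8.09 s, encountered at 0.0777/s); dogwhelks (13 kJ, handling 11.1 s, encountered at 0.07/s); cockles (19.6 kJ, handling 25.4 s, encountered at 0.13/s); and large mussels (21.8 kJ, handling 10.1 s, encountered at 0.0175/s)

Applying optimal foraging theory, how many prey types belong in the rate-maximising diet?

E/h in descending order: large mussels 2.16, dogwhelks 1.17, cockles 0.772, small mussels 0.581 kJ/s. The optimal diet is the largest prefix of this list for which every included type satisfies E_i/h_i > R on the types above it.
Rate on top 1: 0.3242. dogwhelks: 1.17 > 0.3242 → include.
Rate on top 2: 0.661. cockles: 0.772 > 0.661 → include.
Rate on top 3: 0.7305. small mussels: 0.581 < 0.7305 → exclude; stop.
Optimal diet: large mussels, dogwhelks, cockles — 3 of 4 types.

3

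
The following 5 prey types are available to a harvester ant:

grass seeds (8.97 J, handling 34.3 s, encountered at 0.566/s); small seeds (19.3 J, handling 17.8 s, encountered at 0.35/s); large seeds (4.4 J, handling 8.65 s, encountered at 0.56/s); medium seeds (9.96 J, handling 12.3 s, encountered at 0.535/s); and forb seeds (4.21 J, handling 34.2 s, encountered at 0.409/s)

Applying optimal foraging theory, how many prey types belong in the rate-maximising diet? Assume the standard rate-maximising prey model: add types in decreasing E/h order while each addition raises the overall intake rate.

Rank by E/h (J/s): small seeds 1.08, medium seeds 0.81, large seeds 0.509, grass seeds 0.262, forb seeds 0.123. Include each in turn until the next type's E/h falls below the running intake rate.
Rate on top 1: 0.9343. medium seeds: 0.81 < 0.9343 → exclude; stop.
Optimal diet: small seeds — 1 of 5 types.

1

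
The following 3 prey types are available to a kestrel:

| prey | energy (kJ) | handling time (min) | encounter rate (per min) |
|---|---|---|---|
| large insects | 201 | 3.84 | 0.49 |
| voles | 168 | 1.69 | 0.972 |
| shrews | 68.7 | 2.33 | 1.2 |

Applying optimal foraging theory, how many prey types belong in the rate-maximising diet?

1

Profitabilities (E/h, kJ/min): voles 99.4, large insects 52.3, shrews 29.5. Add prey in this order while the next type's profitability exceeds the intake rate on those already taken.
Rate on top 1: 61.79. large insects: 52.3 < 61.79 → exclude; stop.
Optimal diet: voles — 1 of 3 types.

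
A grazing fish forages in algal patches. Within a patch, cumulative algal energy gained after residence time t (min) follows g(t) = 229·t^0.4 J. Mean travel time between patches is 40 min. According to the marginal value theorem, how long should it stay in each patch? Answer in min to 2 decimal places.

Maximise g(t)/(T+t): set derivative to zero → g'(t)(T+t) = g(t).
g'(t) = 0.4·229·t^-0.6. Setting 0.4·229·t^-0.6 = 229·t^0.4/(40+t) gives 0.4(40+t) = t, so 0.60·t = 0.4×40.
t* = 0.4×40/0.60 = 26.67 min.

26.67 min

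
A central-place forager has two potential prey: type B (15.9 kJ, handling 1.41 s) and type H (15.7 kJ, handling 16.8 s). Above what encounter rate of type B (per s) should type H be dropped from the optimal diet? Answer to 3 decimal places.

At the threshold, the rate on type B alone equals the profitability of type H: λ·15.9/(1 + λ·1.41) = 15.7/16.8 = 0.9345.
Rearranging, λ(15.9 − 0.9345×1.41) = 0.9345, so λ = 0.9345/14.58 = 0.06409 per s.

0.064 per s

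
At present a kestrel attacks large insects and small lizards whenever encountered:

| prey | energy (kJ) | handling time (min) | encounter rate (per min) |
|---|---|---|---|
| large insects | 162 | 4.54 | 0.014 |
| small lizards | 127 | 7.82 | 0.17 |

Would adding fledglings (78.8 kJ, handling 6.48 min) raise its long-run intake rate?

Current rate: (0.014×162 + 0.17×127)/(1 + 0.014×4.54 + 0.17×7.82) = 9.97 kJ/min.
Profitability of fledglings: 78.8/6.48 = 12.16 kJ/min.
12.16 > 9.97, so adding fledglings raises the average — include it.

Yes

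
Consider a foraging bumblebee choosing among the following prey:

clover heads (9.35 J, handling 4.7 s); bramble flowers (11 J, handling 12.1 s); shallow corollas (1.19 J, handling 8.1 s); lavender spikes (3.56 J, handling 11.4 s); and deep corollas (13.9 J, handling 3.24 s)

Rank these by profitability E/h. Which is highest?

deep corollas

Profitability E/h (J/s): clover heads = 9.35/4.7 = 1.99, bramble flowers = 11/12.1 = 0.909, shallow corollas = 1.19/8.1 = 0.147, lavender spikes = 3.56/11.4 = 0.312, deep corollas = 13.9/3.24 = 4.29.
Ranked: deep corollas > clover heads > bramble flowers > lavender spikes > shallow corollas.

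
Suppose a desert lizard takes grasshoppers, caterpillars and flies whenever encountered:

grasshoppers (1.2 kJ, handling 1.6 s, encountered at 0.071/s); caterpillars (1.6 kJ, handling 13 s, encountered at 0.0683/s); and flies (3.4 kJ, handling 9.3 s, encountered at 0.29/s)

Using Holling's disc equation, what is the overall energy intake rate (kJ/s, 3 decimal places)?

Energy encountered per unit search time: 0.071×1.2 + 0.0683×1.6 + 0.29×3.4 = 1.18 kJ/s.
Handling time per unit search time: 0.071×1.6 + 0.0683×13 + 0.29×9.3 = 3.699.
Rate = 1.18/(1 + 3.699) = 0.2512 kJ/s.

0.251 kJ/s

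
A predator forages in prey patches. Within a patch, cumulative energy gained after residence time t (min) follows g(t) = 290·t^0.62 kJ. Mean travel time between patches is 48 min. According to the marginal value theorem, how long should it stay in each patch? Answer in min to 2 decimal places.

By the marginal value theorem, leave when the instantaneous gain rate g'(t) equals the habitat-wide average g(t)/(T + t).
g'(t) = 0.62·290·t^-0.38. Setting 0.62·290·t^-0.38 = 290·t^0.62/(48+t) gives 0.62(48+t) = t, so 0.38·t = 0.62×48.
t* = 0.62×48/0.38 = 78.32 min.

78.32 min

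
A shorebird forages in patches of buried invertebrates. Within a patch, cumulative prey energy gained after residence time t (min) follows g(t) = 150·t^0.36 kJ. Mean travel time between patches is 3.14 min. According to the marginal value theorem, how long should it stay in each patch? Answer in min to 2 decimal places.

1.77 min

Maximise g(t)/(T+t): set derivative to zero → g'(t)(T+t) = g(t).
g'(t) = 0.36·150·t^-0.64. Setting 0.36·150·t^-0.64 = 150·t^0.36/(3.14+t) gives 0.36(3.14+t) = t, so 0.64·t = 0.36×3.14.
t* = 0.36×3.14/0.64 = 1.766 min.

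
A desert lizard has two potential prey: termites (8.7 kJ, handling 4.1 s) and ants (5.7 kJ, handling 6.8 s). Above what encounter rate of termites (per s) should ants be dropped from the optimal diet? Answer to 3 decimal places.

0.159 per s

The zero-one rule: include ants iff E₂/h₂ > λE₁/(1+λh₁). Equality gives the switch point.
λE₁h₂ = E₂ + λE₂h₁ ⇒ λ = E₂/(E₁h₂ − E₂h₁) = 5.7/(59.16 − 23.37) = 0.1593 per s.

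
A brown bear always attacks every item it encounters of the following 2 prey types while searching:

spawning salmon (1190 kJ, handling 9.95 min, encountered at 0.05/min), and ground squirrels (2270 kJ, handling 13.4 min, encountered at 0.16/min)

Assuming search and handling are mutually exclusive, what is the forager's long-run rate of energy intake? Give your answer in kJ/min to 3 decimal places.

Energy encountered per unit search time: 0.05×1190 + 0.16×2270 = 422.7 kJ/min.
Handling time per unit search time: 0.05×9.95 + 0.16×13.4 = 2.642.
Rate = 422.7/(1 + 2.642) = 116.1 kJ/min.

116.079 kJ/min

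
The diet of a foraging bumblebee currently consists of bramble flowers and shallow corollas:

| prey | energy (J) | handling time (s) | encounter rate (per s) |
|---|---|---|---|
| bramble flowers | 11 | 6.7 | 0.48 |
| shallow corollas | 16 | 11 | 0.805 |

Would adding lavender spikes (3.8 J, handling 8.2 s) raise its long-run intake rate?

On bramble flowers and shallow corollas alone, R = ΣλE/(1+Σλh) = 18.16/13.07 = 1.389 J/s.
Profitability of lavender spikes: 3.8/8.2 = 0.4634 J/s.
0.4634 < 1.389, so adding lavender spikes would lower the average — exclude it.

No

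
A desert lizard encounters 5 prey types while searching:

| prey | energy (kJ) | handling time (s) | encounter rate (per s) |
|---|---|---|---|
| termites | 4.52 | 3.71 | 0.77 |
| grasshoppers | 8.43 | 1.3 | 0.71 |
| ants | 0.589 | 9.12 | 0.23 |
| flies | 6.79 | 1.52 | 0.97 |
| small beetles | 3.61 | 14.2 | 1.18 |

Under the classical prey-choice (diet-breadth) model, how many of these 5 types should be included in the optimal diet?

Profitabilities (E/h, kJ/s): grasshoppers 6.48, flies 4.47, termites 1.22, small beetles 0.254, ants 0.0646. Add prey in this order while the next type's profitability exceeds the intake rate on those already taken.
Rate on top 1: 3.112. flies: 4.47 > 3.112 → include.
Rate on top 2: 3.7. termites: 1.22 < 3.7 → exclude; stop.
Optimal diet: grasshoppers, flies — 2 of 5 types.

2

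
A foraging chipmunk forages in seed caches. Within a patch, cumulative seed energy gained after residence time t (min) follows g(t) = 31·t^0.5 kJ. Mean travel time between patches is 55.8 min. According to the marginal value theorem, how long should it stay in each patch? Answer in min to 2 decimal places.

55.80 min

Maximise g(t)/(T+t): set derivative to zero → g'(t)(T+t) = g(t).
g'(t) = 0.5·31·t^-0.5. Setting 0.5·31·t^-0.5 = 31·t^0.5/(55.8+t) gives 0.5(55.8+t) = t, so 0.50·t = 0.5×55.8.
t* = 0.5×55.8/0.50 = 55.8 min.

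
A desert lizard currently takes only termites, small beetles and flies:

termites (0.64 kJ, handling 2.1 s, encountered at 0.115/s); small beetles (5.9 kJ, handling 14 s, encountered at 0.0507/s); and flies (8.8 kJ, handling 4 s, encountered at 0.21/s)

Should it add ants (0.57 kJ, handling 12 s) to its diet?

No

On termites, small beetles and flies alone, R = ΣλE/(1+Σλh) = 2.221/2.791 = 0.7956 kJ/s.
Profitability of ants: 0.57/12 = 0.0475 kJ/s.
Since 0.0475 < R, time spent handling ants is better spent searching.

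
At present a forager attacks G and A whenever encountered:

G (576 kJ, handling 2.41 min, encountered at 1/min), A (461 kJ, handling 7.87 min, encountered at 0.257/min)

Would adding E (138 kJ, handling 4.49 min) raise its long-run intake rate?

On G and A alone, R = ΣλE/(1+Σλh) = 694.5/5.433 = 127.8 kJ/min.
E: E/h = 138/4.49 = 30.73 kJ/min.
30.73 < 127.8, so adding E would lower the average — exclude it.

No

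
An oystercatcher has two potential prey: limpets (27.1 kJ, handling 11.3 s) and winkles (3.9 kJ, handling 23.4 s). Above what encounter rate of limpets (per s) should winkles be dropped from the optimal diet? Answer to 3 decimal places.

At the threshold, the rate on limpets alone equals the profitability of winkles: λ·27.1/(1 + λ·11.3) = 3.9/23.4 = 0.1667.
Rearranging, λ(27.1 − 0.1667×11.3) = 0.1667, so λ = 0.1667/25.22 = 0.006609 per s.

0.007 per s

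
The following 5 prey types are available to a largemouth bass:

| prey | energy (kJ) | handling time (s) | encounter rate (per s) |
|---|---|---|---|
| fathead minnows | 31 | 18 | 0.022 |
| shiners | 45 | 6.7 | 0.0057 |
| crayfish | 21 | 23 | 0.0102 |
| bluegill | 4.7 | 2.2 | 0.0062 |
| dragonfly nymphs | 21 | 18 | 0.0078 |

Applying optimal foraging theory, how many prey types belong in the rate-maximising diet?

Rank by E/h (kJ/s): shiners 6.72, bluegill 2.14, fathead minnows 1.72, dragonfly nymphs 1.17, crayfish 0.913. Include each in turn until the next type's E/h falls below the running intake rate.
Rate on top 1: 0.2471. bluegill: 2.14 > 0.2471 → include.
Rate on top 2: 0.2716. fathead minnows: 1.72 > 0.2716 → include.
Rate on top 3: 0.6683. dragonfly nymphs: 1.17 > 0.6683 → include.
Rate on top 4: 0.7124. crayfish: 0.913 > 0.7124 → include.
Optimal diet: shiners, bluegill, fathead minnows, dragonfly nymphs, crayfish — 5 of 5 types.

5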